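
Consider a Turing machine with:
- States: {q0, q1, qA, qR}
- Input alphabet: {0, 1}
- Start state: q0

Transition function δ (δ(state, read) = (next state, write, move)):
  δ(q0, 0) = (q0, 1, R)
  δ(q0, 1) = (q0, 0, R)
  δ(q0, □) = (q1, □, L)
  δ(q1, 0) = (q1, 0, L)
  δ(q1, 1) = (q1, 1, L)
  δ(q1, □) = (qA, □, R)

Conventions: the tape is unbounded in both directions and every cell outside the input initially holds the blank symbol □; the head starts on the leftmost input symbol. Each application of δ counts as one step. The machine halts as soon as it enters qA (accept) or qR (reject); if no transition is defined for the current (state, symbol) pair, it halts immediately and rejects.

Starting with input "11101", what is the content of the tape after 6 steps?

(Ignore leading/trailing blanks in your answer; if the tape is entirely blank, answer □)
Step 0: [q0]11101 (head at position 0)
Step 1: δ(q0, 1) = (q0, 0, R)  ⊢  0[q0]1101 (head at position 1)
Step 2: δ(q0, 1) = (q0, 0, R)  ⊢  00[q0]101 (head at position 2)
Step 3: δ(q0, 1) = (q0, 0, R)  ⊢  000[q0]01 (head at position 3)
Step 4: δ(q0, 0) = (q0, 1, R)  ⊢  0001[q0]1 (head at position 4)
Step 5: δ(q0, 1) = (q0, 0, R)  ⊢  00010[q0]□ (head at position 5)
Step 6: δ(q0, □) = (q1, □, L)  ⊢  0001[q1]0□ (head at position 4)
Tape after 6 steps (ignoring surrounding blanks): 00010

Final answer: Tape: 00010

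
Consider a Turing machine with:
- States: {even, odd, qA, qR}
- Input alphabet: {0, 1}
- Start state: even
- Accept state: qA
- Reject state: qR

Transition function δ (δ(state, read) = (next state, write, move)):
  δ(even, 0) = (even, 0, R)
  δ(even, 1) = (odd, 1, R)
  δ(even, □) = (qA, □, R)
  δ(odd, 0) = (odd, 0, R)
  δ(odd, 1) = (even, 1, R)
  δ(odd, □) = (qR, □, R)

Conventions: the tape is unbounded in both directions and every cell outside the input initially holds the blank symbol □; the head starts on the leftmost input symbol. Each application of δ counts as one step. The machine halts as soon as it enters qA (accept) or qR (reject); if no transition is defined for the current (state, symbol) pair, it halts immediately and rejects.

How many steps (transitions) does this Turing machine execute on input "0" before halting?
Step 0: [even]0 (head at position 0)
Step 1: δ(even, 0) = (even, 0, R)  ⊢  0[even]□ (head at position 1)
Step 2: δ(even, □) = (qA, □, R)  ⊢  0□[qA]□ (head at position 2)
The machine is in qA, so it halts and accepts.
Number of transitions executed: 2.

Final answer: 2 steps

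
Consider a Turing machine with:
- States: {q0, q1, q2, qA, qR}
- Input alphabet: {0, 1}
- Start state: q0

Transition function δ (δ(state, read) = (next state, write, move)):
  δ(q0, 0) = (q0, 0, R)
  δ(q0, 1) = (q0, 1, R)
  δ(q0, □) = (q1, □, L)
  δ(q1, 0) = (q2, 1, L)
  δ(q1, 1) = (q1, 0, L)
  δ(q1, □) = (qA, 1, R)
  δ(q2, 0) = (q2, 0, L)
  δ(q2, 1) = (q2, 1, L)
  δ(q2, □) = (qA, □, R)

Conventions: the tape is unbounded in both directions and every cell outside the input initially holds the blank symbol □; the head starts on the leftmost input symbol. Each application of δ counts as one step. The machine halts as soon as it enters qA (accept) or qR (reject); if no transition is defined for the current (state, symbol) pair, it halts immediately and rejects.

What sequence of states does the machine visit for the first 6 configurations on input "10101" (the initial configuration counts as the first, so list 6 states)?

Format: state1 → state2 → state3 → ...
Step 0: [q0]10101 (head at position 0)
Step 1: δ(q0, 1) = (q0, 1, R)  ⊢  1[q0]0101 (head at position 1)
Step 2: δ(q0, 0) = (q0, 0, R)  ⊢  10[q0]101 (head at position 2)
Step 3: δ(q0, 1) = (q0, 1, R)  ⊢  101[q0]01 (head at position 3)
Step 4: δ(q0, 0) = (q0, 0, R)  ⊢  1010[q0]1 (head at position 4)
Step 5: δ(q0, 1) = (q0, 1, R)  ⊢  10101[q0]□ (head at position 5)
Reading off the states of these 6 configurations: q0 → q0 → q0 → q0 → q0 → q0

Final answer: q0 → q0 → q0 → q0 → q0 → q0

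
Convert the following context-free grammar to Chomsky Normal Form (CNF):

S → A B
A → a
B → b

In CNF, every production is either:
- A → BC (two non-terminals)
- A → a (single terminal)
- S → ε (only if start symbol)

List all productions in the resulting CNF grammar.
The grammar has no ε-productions or unit productions to eliminate.
S → A B is already in CNF (two non-terminals) – keep it.
A → a is already in CNF (single terminal) – keep it.
B → b is already in CNF (single terminal) – keep it.
Resulting CNF grammar (3 productions): A → a; B → b; S → A B

Final answer: A → a; B → b; S → A B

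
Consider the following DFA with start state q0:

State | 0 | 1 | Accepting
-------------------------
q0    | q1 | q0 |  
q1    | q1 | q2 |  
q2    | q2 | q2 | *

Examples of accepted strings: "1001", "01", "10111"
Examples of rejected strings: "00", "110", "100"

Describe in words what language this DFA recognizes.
binary strings containing '01' as a substring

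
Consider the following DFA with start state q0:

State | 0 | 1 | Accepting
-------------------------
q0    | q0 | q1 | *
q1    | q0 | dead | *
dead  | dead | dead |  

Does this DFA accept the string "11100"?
Start in q0.
Read '1': q0 → q1
Read '1': q1 → dead
Read '1': dead → dead
Read '0': dead → dead
Read '0': dead → dead
Final state dead is not accepting, so the string is rejected.

Final answer: No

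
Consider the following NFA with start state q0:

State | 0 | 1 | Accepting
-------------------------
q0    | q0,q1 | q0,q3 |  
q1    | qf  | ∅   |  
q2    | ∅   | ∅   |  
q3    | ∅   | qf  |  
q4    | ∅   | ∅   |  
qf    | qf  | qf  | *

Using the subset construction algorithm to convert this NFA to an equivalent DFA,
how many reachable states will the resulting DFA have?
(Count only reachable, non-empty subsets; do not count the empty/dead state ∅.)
Start subset: {q0}
{q0}: on 0 → {q0, q1}, on 1 → {q0, q3}
{q0, q1}: on 0 → {q0, q1, qf}, on 1 → {q0, q3}
{q0, q3}: on 0 → {q0, q1}, on 1 → {q0, q3, qf}
{q0, q1, qf}: on 0 → {q0, q1, qf}, on 1 → {q0, q3, qf}
{q0, q3, qf}: on 0 → {q0, q1, qf}, on 1 → {q0, q3, qf}
Reachable non-empty subsets: {q0}, {q0, q1}, {q0, q3}, {q0, q1, qf}, {q0, q3, qf} — 5 in total.

Final answer: 5 states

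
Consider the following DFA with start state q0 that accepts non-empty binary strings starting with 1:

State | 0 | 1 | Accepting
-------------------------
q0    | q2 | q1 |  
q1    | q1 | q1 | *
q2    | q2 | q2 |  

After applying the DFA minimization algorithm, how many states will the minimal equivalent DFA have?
All 3 states are reachable from q0, so none can be removed as unreachable.
Table-filling: first mark every (accepting, non-accepting) pair as distinguishable (accepting: {q1}; non-accepting: {q0, q2}).
Round 1: (q0, q2) on '1' go to q1 and q2, already distinguishable → mark.
Every pair of states is distinguishable, so the DFA is already minimal.
Equivalence classes: {q0}, {q1}, {q2} → 3 states.

Final answer: 3 states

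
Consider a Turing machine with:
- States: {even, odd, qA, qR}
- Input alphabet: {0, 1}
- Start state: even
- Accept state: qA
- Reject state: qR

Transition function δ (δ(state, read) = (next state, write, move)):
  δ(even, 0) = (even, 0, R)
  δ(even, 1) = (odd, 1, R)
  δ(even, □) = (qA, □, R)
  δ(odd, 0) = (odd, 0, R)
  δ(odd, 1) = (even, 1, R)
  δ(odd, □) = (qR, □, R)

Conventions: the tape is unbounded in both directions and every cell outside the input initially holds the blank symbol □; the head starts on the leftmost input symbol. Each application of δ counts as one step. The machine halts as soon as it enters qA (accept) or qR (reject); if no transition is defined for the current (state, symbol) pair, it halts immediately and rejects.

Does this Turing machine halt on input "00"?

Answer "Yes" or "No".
Step 0: [even]00 (head at position 0)
Step 1: δ(even, 0) = (even, 0, R)  ⊢  0[even]0 (head at position 1)
Step 2: δ(even, 0) = (even, 0, R)  ⊢  00[even]□ (head at position 2)
Step 3: δ(even, □) = (qA, □, R)  ⊢  00□[qA]□ (head at position 3)
The machine is in qA, so it halts and accepts.
It halts after 3 steps.

Final answer: Yes - halts after 3 steps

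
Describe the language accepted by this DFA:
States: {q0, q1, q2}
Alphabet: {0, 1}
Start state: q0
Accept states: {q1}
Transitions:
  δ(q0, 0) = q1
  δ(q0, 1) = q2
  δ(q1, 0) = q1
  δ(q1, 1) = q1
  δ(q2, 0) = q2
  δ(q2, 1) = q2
Analyzing the DFA structure:
Start state: q0
Accept states: {q1}
Interpreting what each state remembers (checking against the transitions):
  q0: nothing has been read yet
  q1: the first symbol was 0
  q2: the first symbol was 1 (trap state)
  δ(q0, 0): in q0 (nothing has been read yet), after reading 0 we have: the first symbol was 0 → q1
  δ(q0, 1): in q0 (nothing has been read yet), after reading 1 we have: the first symbol was 1 (trap state) → q2
  δ(q1, 0): in q1 (the first symbol was 0), after reading 0 we have: the first symbol was 0 → q1
  δ(q1, 1): in q1 (the first symbol was 0), after reading 1 we have: the first symbol was 0 → q1
  δ(q2, 0): in q2 (the first symbol was 1 (trap state)), after reading 0 we have: the first symbol was 1 (trap state) → q2
  δ(q2, 1): in q2 (the first symbol was 1 (trap state)), after reading 1 we have: the first symbol was 1 (trap state) → q2
A string is accepted iff it ends in {q1}, i.e. the first symbol was 0.
Language: All binary strings starting with 0

Final answer: All binary strings starting with 0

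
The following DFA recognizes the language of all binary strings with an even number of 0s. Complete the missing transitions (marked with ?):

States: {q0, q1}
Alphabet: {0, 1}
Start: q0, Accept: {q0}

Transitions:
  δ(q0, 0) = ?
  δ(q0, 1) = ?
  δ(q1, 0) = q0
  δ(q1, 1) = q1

What each state remembers (consistent with the given transitions and accept states):
  q0: an even number of 0s has been read so far
  q1: an odd number of 0s has been read so far
Filling in the missing entries:
  δ(q0, 0): in q0 (an even number of 0s has been read so far), after reading 0 we have: an odd number of 0s has been read so far → q1
  δ(q0, 1): in q0 (an even number of 0s has been read so far), after reading 1 we have: an even number of 0s has been read so far → q0

Final answer: δ(q0, 0) = q1; δ(q0, 1) = q0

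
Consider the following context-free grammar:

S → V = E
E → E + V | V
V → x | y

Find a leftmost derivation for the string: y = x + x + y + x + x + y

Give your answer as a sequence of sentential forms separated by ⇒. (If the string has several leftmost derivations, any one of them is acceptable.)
Start with S.
Step 1: the leftmost non-terminal is S; apply S → V = E:  V = E
Step 2: the leftmost non-terminal is V; apply V → y:  y = E
Step 3: the leftmost non-terminal is E; apply E → E + V:  y = E + V
Step 4: the leftmost non-terminal is E; apply E → E + V:  y = E + V + V
Step 5: the leftmost non-terminal is E; apply E → E + V:  y = E + V + V + V
Step 6: the leftmost non-terminal is E; apply E → E + V:  y = E + V + V + V + V
Step 7: the leftmost non-terminal is E; apply E → E + V:  y = E + V + V + V + V + V
Step 8: the leftmost non-terminal is E; apply E → V:  y = V + V + V + V + V + V
Step 9: the leftmost non-terminal is V; apply V → x:  y = x + V + V + V + V + V
Step 10: the leftmost non-terminal is V; apply V → x:  y = x + x + V + V + V + V
Step 11: the leftmost non-terminal is V; apply V → y:  y = x + x + y + V + V + V
Step 12: the leftmost non-terminal is V; apply V → x:  y = x + x + y + x + V + V
Step 13: the leftmost non-terminal is V; apply V → x:  y = x + x + y + x + x + V
Step 14: the leftmost non-terminal is V; apply V → y:  y = x + x + y + x + x + y

Final answer: S ⇒ V = E ⇒ y = E ⇒ y = E + V ⇒ y = E + V + V ⇒ y = E + V + V + V ⇒ y = E + V + V + V + V ⇒ y = E + V + V + V + V + V ⇒ y = V + V + V + V + V + V ⇒ y = x + V + V + V + V + V ⇒ y = x + x + V + V + V + V ⇒ y = x + x + y + V + V + V ⇒ y = x + x + y + x + V + V ⇒ y = x + x + y + x + x + V ⇒ y = x + x + y + x + x + y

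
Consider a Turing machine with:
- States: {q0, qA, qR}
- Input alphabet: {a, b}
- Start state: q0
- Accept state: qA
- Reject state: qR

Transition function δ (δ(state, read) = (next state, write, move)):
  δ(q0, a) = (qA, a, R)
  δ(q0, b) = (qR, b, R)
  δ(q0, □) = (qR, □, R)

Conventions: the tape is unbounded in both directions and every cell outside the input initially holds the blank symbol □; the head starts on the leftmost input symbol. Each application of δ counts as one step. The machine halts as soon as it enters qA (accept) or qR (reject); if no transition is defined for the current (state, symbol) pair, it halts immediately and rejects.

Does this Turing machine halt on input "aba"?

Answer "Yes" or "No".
Step 0: [q0]aba (head at position 0)
Step 1: δ(q0, a) = (qA, a, R)  ⊢  a[qA]ba (head at position 1)
The machine is in qA, so it halts and accepts.
It halts after 1 steps.

Final answer: Yes - halts after 1 steps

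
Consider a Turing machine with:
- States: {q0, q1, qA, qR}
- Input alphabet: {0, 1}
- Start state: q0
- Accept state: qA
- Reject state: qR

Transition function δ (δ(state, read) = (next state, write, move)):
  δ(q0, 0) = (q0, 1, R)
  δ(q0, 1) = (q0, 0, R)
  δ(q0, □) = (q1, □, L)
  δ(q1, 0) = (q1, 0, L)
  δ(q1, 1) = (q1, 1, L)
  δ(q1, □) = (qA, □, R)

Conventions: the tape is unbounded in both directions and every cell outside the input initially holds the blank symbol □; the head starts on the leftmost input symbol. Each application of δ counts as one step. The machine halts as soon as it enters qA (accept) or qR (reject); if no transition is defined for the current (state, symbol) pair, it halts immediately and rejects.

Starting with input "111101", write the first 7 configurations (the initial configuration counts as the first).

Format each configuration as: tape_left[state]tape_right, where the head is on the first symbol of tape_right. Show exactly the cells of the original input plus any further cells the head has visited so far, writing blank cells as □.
Step 0: [q0]111101 (head at position 0)
Step 1: δ(q0, 1) = (q0, 0, R)  ⊢  0[q0]11101 (head at position 1)
Step 2: δ(q0, 1) = (q0, 0, R)  ⊢  00[q0]1101 (head at position 2)
Step 3: δ(q0, 1) = (q0, 0, R)  ⊢  000[q0]101 (head at position 3)
Step 4: δ(q0, 1) = (q0, 0, R)  ⊢  0000[q0]01 (head at position 4)
Step 5: δ(q0, 0) = (q0, 1, R)  ⊢  00001[q0]1 (head at position 5)
Step 6: δ(q0, 1) = (q0, 0, R)  ⊢  000010[q0]□ (head at position 6)

Final answer: [q0]111101 ⊢ 0[q0]11101 ⊢ 00[q0]1101 ⊢ 000[q0]101 ⊢ 0000[q0]01 ⊢ 00001[q0]1 ⊢ 000010[q0]□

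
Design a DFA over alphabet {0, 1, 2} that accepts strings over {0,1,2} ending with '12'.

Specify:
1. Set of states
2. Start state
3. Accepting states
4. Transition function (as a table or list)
One valid DFA (any DFA recognizing the same language is acceptable):
States: {q0, q1, q2}
Start: q0
Accepting: {q2}
Transitions (accepting states marked with *):
State | 0 | 1 | 2 | Accepting
-----------------------------
q0    | q0 | q1 | q0 |  
q1    | q0 | q1 | q2 |  
q2    | q0 | q1 | q0 | *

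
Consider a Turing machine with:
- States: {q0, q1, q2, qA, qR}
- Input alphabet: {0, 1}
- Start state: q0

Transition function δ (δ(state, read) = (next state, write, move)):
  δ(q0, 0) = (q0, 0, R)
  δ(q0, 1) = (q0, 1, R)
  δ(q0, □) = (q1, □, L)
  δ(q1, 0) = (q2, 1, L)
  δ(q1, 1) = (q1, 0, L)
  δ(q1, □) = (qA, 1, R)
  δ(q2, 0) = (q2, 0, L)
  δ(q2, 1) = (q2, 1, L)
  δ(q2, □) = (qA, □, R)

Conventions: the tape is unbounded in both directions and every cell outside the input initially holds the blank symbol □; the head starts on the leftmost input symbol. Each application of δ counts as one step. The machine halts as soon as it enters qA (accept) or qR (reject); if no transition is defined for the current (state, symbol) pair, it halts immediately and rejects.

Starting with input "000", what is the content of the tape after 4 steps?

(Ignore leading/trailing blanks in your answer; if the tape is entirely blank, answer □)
Step 0: [q0]000 (head at position 0)
Step 1: δ(q0, 0) = (q0, 0, R)  ⊢  0[q0]00 (head at position 1)
Step 2: δ(q0, 0) = (q0, 0, R)  ⊢  00[q0]0 (head at position 2)
Step 3: δ(q0, 0) = (q0, 0, R)  ⊢  000[q0]□ (head at position 3)
Step 4: δ(q0, □) = (q1, □, L)  ⊢  00[q1]0□ (head at position 2)
Tape after 4 steps (ignoring surrounding blanks): 000

Final answer: Tape: 000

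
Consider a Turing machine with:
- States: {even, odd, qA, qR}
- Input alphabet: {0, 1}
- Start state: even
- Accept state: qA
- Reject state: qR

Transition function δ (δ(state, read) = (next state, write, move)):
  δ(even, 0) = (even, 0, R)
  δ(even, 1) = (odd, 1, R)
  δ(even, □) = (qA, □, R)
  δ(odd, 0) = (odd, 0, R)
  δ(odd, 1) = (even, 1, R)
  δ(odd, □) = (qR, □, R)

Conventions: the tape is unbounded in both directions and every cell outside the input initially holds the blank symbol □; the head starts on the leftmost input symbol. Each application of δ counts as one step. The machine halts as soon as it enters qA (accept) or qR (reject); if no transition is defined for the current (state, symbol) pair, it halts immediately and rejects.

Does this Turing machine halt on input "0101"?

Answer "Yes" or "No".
Step 0: [even]0101 (head at position 0)
Step 1: δ(even, 0) = (even, 0, R)  ⊢  0[even]101 (head at position 1)
Step 2: δ(even, 1) = (odd, 1, R)  ⊢  01[odd]01 (head at position 2)
Step 3: δ(odd, 0) = (odd, 0, R)  ⊢  010[odd]1 (head at position 3)
Step 4: δ(odd, 1) = (even, 1, R)  ⊢  0101[even]□ (head at position 4)
Step 5: δ(even, □) = (qA, □, R)  ⊢  0101□[qA]□ (head at position 5)
The machine is in qA, so it halts and accepts.
It halts after 5 steps.

Final answer: Yes - halts after 5 steps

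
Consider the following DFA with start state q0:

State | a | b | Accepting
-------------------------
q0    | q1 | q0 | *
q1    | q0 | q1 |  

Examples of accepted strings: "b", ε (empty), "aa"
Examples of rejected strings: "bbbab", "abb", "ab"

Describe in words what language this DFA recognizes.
strings over {a,b} with an even number of a's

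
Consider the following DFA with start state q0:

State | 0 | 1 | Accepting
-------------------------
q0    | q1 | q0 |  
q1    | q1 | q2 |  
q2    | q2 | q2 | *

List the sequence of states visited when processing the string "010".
q0 → q1 → q2 → q2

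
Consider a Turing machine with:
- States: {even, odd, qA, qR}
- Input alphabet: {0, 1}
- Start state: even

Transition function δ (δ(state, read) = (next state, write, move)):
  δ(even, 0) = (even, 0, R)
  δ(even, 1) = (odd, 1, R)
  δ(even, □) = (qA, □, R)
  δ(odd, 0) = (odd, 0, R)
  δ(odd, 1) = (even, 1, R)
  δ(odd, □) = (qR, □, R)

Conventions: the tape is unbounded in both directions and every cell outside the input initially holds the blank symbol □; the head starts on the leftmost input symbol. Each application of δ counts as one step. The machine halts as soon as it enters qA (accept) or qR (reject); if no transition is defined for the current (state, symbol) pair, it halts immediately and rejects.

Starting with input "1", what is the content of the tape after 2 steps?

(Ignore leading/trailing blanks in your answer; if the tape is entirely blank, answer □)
Step 0: [even]1 (head at position 0)
Step 1: δ(even, 1) = (odd, 1, R)  ⊢  1[odd]□ (head at position 1)
Step 2: δ(odd, □) = (qR, □, R)  ⊢  1□[qR]□ (head at position 2)
Tape after 2 steps (ignoring surrounding blanks): 1

Final answer: Tape: 1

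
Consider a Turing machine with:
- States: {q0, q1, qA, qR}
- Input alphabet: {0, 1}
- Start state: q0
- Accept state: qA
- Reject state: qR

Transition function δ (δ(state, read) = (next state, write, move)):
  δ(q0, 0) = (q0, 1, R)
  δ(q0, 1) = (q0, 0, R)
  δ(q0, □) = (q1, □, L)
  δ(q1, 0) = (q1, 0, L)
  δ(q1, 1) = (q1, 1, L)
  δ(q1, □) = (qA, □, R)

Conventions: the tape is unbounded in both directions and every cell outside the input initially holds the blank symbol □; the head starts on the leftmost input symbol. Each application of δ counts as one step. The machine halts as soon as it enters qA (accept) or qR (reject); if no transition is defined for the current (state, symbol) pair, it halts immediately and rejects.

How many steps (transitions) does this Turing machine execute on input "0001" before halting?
Step 0: [q0]0001 (head at position 0)
Step 1: δ(q0, 0) = (q0, 1, R)  ⊢  1[q0]001 (head at position 1)
Step 2: δ(q0, 0) = (q0, 1, R)  ⊢  11[q0]01 (head at position 2)
Step 3: δ(q0, 0) = (q0, 1, R)  ⊢  111[q0]1 (head at position 3)
Step 4: δ(q0, 1) = (q0, 0, R)  ⊢  1110[q0]□ (head at position 4)
Step 5: δ(q0, □) = (q1, □, L)  ⊢  111[q1]0□ (head at position 3)
Step 6: δ(q1, 0) = (q1, 0, L)  ⊢  11[q1]10□ (head at position 2)
Step 7: δ(q1, 1) = (q1, 1, L)  ⊢  1[q1]110□ (head at position 1)
Step 8: δ(q1, 1) = (q1, 1, L)  ⊢  [q1]1110□ (head at position 0)
Step 9: δ(q1, 1) = (q1, 1, L)  ⊢  [q1]□1110□ (head at position -1)
Step 10: δ(q1, □) = (qA, □, R)  ⊢  □[qA]1110□ (head at position 0)
The machine is in qA, so it halts and accepts.
Number of transitions executed: 10.

Final answer: 10 steps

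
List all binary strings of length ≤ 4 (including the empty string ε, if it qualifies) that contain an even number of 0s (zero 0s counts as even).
Checking every binary string of length 0 to 4:
  Length 0: accepted: ε | rejected: (none)
  Length 1: accepted: 1 | rejected: 0
  Length 2: accepted: 00, 11 | rejected: 01, 10
  Length 3: accepted: 001, 010, 100, 111 | rejected: 000, 011, 101, 110
  Length 4: accepted: 0000, 0011, 0101, 0110, 1001, 1010, 1100, 1111 | rejected: 0001, 0010, 0100, 0111, 1000, 1011, 1101, 1110
Total: 16 string(s).

Final answer: ε, 1, 00, 11, 001, 010, 100, 111, 0000, 0011, 0101, 0110, 1001, 1010, 1100, 1111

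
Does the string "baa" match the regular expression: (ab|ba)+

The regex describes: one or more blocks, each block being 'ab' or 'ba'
No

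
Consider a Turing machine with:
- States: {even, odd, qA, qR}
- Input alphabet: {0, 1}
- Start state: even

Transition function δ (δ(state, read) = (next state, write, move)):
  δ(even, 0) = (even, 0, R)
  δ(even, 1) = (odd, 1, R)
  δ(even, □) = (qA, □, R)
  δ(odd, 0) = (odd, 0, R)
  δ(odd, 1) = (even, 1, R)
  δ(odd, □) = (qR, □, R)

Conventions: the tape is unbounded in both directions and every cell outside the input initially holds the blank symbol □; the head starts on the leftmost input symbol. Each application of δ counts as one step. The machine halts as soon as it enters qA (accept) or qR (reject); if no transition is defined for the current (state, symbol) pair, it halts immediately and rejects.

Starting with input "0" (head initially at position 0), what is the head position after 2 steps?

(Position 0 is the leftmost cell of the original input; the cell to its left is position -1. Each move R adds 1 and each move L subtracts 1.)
Step 0: [even]0 (head at position 0)
Step 1: δ(even, 0) = (even, 0, R)  ⊢  0[even]□ (head at position 1)
Step 2: δ(even, □) = (qA, □, R)  ⊢  0□[qA]□ (head at position 2)
Head position after 2 steps: 2

Final answer: Position 2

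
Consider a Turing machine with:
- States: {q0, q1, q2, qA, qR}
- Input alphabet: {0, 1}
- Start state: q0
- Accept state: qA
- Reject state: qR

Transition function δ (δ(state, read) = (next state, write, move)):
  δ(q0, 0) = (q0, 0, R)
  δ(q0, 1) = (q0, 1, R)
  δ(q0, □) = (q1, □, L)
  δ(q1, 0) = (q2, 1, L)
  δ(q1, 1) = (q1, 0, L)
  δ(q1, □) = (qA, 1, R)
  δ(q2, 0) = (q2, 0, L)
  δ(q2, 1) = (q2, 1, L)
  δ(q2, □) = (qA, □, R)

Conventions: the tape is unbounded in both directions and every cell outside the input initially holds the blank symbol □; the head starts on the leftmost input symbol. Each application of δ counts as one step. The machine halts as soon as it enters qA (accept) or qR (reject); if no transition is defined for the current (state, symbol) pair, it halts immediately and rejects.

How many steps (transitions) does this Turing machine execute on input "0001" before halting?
Step 0: [q0]0001 (head at position 0)
Step 1: δ(q0, 0) = (q0, 0, R)  ⊢  0[q0]001 (head at position 1)
Step 2: δ(q0, 0) = (q0, 0, R)  ⊢  00[q0]01 (head at position 2)
Step 3: δ(q0, 0) = (q0, 0, R)  ⊢  000[q0]1 (head at position 3)
Step 4: δ(q0, 1) = (q0, 1, R)  ⊢  0001[q0]□ (head at position 4)
Step 5: δ(q0, □) = (q1, □, L)  ⊢  000[q1]1□ (head at position 3)
Step 6: δ(q1, 1) = (q1, 0, L)  ⊢  00[q1]00□ (head at position 2)
Step 7: δ(q1, 0) = (q2, 1, L)  ⊢  0[q2]010□ (head at position 1)
Step 8: δ(q2, 0) = (q2, 0, L)  ⊢  [q2]0010□ (head at position 0)
Step 9: δ(q2, 0) = (q2, 0, L)  ⊢  [q2]□0010□ (head at position -1)
Step 10: δ(q2, □) = (qA, □, R)  ⊢  □[qA]0010□ (head at position 0)
The machine is in qA, so it halts and accepts.
Number of transitions executed: 10.

Final answer: 10 steps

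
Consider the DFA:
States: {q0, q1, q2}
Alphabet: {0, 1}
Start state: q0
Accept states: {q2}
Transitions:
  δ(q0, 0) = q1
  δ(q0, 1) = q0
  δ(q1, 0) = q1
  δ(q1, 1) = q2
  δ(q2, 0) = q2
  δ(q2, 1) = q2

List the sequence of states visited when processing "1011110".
Starting at q0
Read '1': q0 -> q0
Read '0': q0 -> q1
Read '1': q1 -> q2
Read '1': q2 -> q2
Read '1': q2 -> q2
Read '1': q2 -> q2
Read '0': q2 -> q2

Final answer: q0 -> q0 -> q1 -> q2 -> q2 -> q2 -> q2 -> q2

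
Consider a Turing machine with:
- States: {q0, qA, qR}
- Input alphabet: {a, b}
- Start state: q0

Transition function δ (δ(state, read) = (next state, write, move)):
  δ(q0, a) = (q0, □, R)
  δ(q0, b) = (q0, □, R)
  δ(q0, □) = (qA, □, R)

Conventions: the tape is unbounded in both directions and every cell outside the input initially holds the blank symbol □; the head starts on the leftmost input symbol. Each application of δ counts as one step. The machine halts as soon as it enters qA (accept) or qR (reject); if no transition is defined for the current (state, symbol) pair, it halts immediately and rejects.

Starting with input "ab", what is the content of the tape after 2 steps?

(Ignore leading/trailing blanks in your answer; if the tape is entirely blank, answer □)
Step 0: [q0]ab (head at position 0)
Step 1: δ(q0, a) = (q0, □, R)  ⊢  □[q0]b (head at position 1)
Step 2: δ(q0, b) = (q0, □, R)  ⊢  □□[q0]□ (head at position 2)
Tape after 2 steps (ignoring surrounding blanks): □

Final answer: Tape: □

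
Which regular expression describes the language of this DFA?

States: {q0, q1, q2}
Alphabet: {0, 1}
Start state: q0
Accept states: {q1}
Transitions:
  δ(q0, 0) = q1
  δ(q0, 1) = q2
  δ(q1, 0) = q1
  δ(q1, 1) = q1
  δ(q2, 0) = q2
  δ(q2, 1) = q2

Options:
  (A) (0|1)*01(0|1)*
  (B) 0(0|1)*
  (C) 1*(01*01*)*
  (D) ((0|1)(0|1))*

Testing sample strings against the DFA:
  '01001' -> accepted
  '0111' -> accepted
  '00' -> accepted
  '00000' -> accepted
Checking each option for a counterexample:
  (A) (0|1)*01(0|1)*: '0' is accepted by the DFA but does not match the regex → eliminated
  (B) 0(0|1)*: agrees with the DFA on all strings of length ≤ 4
  (C) 1*(01*01*)*: ε is rejected by the DFA but matches the regex → eliminated
  (D) ((0|1)(0|1))*: ε is rejected by the DFA but matches the regex → eliminated
Only (B) 0(0|1)* is consistent with the DFA.

Final answer: (B) 0(0|1)*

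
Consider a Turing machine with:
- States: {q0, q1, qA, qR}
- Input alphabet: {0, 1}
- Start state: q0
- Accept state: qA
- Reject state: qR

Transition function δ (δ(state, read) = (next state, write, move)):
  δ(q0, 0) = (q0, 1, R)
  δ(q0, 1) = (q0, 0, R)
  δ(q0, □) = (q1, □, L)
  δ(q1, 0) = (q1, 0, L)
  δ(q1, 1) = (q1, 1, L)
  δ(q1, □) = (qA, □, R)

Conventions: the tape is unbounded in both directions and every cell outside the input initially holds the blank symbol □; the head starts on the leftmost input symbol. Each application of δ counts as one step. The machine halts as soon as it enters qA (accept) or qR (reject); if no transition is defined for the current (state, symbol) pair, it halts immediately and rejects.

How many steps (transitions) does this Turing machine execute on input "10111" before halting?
Step 0: [q0]10111 (head at position 0)
Step 1: δ(q0, 1) = (q0, 0, R)  ⊢  0[q0]0111 (head at position 1)
Step 2: δ(q0, 0) = (q0, 1, R)  ⊢  01[q0]111 (head at position 2)
Step 3: δ(q0, 1) = (q0, 0, R)  ⊢  010[q0]11 (head at position 3)
Step 4: δ(q0, 1) = (q0, 0, R)  ⊢  0100[q0]1 (head at position 4)
Step 5: δ(q0, 1) = (q0, 0, R)  ⊢  01000[q0]□ (head at position 5)
Step 6: δ(q0, □) = (q1, □, L)  ⊢  0100[q1]0□ (head at position 4)
Step 7: δ(q1, 0) = (q1, 0, L)  ⊢  010[q1]00□ (head at position 3)
Step 8: δ(q1, 0) = (q1, 0, L)  ⊢  01[q1]000□ (head at position 2)
Step 9: δ(q1, 0) = (q1, 0, L)  ⊢  0[q1]1000□ (head at position 1)
Step 10: δ(q1, 1) = (q1, 1, L)  ⊢  [q1]01000□ (head at position 0)
Step 11: δ(q1, 0) = (q1, 0, L)  ⊢  [q1]□01000□ (head at position -1)
Step 12: δ(q1, □) = (qA, □, R)  ⊢  □[qA]01000□ (head at position 0)
The machine is in qA, so it halts and accepts.
Number of transitions executed: 12.

Final answer: 12 steps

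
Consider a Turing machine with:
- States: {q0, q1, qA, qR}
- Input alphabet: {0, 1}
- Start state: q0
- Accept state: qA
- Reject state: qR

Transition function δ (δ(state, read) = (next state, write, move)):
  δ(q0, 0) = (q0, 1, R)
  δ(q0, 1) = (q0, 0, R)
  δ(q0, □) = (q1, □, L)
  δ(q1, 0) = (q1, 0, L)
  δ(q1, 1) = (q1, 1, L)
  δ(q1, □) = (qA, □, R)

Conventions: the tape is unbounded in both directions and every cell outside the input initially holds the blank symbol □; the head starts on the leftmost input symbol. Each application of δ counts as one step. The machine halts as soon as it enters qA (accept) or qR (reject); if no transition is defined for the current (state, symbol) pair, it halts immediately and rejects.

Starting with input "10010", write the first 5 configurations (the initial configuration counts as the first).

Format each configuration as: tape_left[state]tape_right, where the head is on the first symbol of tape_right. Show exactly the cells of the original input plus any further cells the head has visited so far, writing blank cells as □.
Step 0: [q0]10010 (head at position 0)
Step 1: δ(q0, 1) = (q0, 0, R)  ⊢  0[q0]0010 (head at position 1)
Step 2: δ(q0, 0) = (q0, 1, R)  ⊢  01[q0]010 (head at position 2)
Step 3: δ(q0, 0) = (q0, 1, R)  ⊢  011[q0]10 (head at position 3)
Step 4: δ(q0, 1) = (q0, 0, R)  ⊢  0110[q0]0 (head at position 4)

Final answer: [q0]10010 ⊢ 0[q0]0010 ⊢ 01[q0]010 ⊢ 011[q0]10 ⊢ 0110[q0]0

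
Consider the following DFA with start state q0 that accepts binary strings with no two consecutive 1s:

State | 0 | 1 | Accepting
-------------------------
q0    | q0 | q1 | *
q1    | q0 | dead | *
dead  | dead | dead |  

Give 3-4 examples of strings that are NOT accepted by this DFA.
Any strings that end in a non-accepting state work; for example:
"11": q0 → q1 → dead; dead is not accepting → rejected
"011": q0 → q0 → q1 → dead; dead is not accepting → rejected
"0110": q0 → q0 → q1 → dead → dead; dead is not accepting → rejected
"1110": q0 → q1 → dead → dead → dead; dead is not accepting → rejected

Final answer: "11", "011", "0110", "1110"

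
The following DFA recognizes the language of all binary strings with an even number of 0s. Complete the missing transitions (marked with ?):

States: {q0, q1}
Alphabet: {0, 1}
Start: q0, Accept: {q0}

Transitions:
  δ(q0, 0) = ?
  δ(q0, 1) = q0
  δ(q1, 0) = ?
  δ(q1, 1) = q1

What each state remembers (consistent with the given transitions and accept states):
  q0: an even number of 0s has been read so far
  q1: an odd number of 0s has been read so far
Filling in the missing entries:
  δ(q0, 0): in q0 (an even number of 0s has been read so far), after reading 0 we have: an odd number of 0s has been read so far → q1
  δ(q1, 0): in q1 (an odd number of 0s has been read so far), after reading 0 we have: an even number of 0s has been read so far → q0

Final answer: δ(q0, 0) = q1; δ(q1, 0) = q0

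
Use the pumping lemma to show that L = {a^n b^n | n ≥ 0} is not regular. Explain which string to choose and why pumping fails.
Language: L = {a^n b^n | n ≥ 0} (equal numbers of a's followed by b's)
Step 1: Assume for contradiction that L is regular, with pumping length p.
Step 2: Choose s = a^p b^p. Then s ∈ L (it has p a's followed by p b's) and |s| ≥ p.
Step 3: Consider any decomposition s = xyz with |xy| ≤ p and |y| > 0. Since |xy| ≤ p and the first p symbols of s are all a's, y = a^k for some k with 1 ≤ k ≤ p.
Step 4: Pumping up (i = 2): xy²z = a^(p+k) b^p, which has more a's than b's, so xy²z ∉ L.
This contradicts the pumping lemma, so L is not regular.

Final answer: Choose s = a^p b^p. Since |xy| ≤ p, y = a^k with k ≥ 1. Then xy²z = a^(p+k) b^p ∉ L.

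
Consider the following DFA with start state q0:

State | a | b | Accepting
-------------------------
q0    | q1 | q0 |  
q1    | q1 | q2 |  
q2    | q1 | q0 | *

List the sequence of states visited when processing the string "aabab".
q0 → q1 → q1 → q2 → q1 → q2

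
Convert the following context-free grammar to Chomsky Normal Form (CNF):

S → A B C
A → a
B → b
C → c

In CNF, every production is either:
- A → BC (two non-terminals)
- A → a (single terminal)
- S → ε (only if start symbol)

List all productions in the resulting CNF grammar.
The grammar has no ε-productions or unit productions to eliminate.
A → a is already in CNF (single terminal) – keep it.
B → b is already in CNF (single terminal) – keep it.
C → c is already in CNF (single terminal) – keep it.
S → A B C has 3 symbols on the right: break it into binary productions S → A X0, X0 → B C.
Resulting CNF grammar (5 productions): A → a; B → b; C → c; S → A X0; X0 → B C

Final answer: A → a; B → b; C → c; S → A X0; X0 → B C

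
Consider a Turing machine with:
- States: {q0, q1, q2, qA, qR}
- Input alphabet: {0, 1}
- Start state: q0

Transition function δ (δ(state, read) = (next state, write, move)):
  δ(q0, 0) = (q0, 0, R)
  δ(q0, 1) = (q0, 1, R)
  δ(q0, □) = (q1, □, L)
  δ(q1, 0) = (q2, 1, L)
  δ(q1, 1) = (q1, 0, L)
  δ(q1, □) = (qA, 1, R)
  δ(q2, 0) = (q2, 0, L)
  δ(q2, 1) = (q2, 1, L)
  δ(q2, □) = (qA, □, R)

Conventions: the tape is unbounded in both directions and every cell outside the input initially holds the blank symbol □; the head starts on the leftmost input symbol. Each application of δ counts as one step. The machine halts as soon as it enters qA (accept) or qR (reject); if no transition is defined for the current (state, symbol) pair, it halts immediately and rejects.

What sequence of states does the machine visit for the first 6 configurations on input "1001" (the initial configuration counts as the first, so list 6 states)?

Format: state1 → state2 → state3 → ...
Step 0: [q0]1001 (head at position 0)
Step 1: δ(q0, 1) = (q0, 1, R)  ⊢  1[q0]001 (head at position 1)
Step 2: δ(q0, 0) = (q0, 0, R)  ⊢  10[q0]01 (head at position 2)
Step 3: δ(q0, 0) = (q0, 0, R)  ⊢  100[q0]1 (head at position 3)
Step 4: δ(q0, 1) = (q0, 1, R)  ⊢  1001[q0]□ (head at position 4)
Step 5: δ(q0, □) = (q1, □, L)  ⊢  100[q1]1□ (head at position 3)
Reading off the states of these 6 configurations: q0 → q0 → q0 → q0 → q0 → q1

Final answer: q0 → q0 → q0 → q0 → q0 → q1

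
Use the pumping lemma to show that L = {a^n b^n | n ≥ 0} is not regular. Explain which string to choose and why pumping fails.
Language: L = {a^n b^n | n ≥ 0} (equal numbers of a's followed by b's)
Step 1: Assume for contradiction that L is regular, with pumping length p.
Step 2: Choose s = a^p b^p. Then s ∈ L (it has p a's followed by p b's) and |s| ≥ p.
Step 3: Consider any decomposition s = xyz with |xy| ≤ p and |y| > 0. Since |xy| ≤ p and the first p symbols of s are all a's, y = a^k for some k with 1 ≤ k ≤ p.
Step 4: Pumping up (i = 2): xy²z = a^(p+k) b^p, which has more a's than b's, so xy²z ∉ L.
This contradicts the pumping lemma, so L is not regular.

Final answer: Choose s = a^p b^p. Since |xy| ≤ p, y = a^k with k ≥ 1. Then xy²z = a^(p+k) b^p ∉ L.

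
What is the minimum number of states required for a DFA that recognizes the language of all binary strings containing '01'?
Language: binary strings containing '01'
Lower bound (Myhill–Nerode): the prefixes ε, 0, 01 are pairwise distinguishable:
  ε vs 01: suffix ε distinguishes them (ε is rejected, 01 is accepted)
  0 vs 01: suffix ε distinguishes them (0 is rejected, 01 is accepted)
  ε vs 0: suffix 1 distinguishes them (ε·1 = 1 is rejected, 0·1 = 01 is accepted)
So any DFA needs at least 3 states.
Upper bound: a DFA with 3 states exists (one state per class above: 'no progress', 'last symbol 0', and 'seen 01' (accepting sink)).
Minimum states: 3

Final answer: 3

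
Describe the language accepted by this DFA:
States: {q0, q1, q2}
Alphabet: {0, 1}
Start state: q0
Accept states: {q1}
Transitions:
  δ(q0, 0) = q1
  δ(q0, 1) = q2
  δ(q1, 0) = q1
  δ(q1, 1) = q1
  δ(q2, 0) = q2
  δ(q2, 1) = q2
Analyzing the DFA structure:
Start state: q0
Accept states: {q1}
Interpreting what each state remembers (checking against the transitions):
  q0: nothing has been read yet
  q1: the first symbol was 0
  q2: the first symbol was 1 (trap state)
  δ(q0, 0): in q0 (nothing has been read yet), after reading 0 we have: the first symbol was 0 → q1
  δ(q0, 1): in q0 (nothing has been read yet), after reading 1 we have: the first symbol was 1 (trap state) → q2
  δ(q1, 0): in q1 (the first symbol was 0), after reading 0 we have: the first symbol was 0 → q1
  δ(q1, 1): in q1 (the first symbol was 0), after reading 1 we have: the first symbol was 0 → q1
  δ(q2, 0): in q2 (the first symbol was 1 (trap state)), after reading 0 we have: the first symbol was 1 (trap state) → q2
  δ(q2, 1): in q2 (the first symbol was 1 (trap state)), after reading 1 we have: the first symbol was 1 (trap state) → q2
A string is accepted iff it ends in {q1}, i.e. the first symbol was 0.
Language: All binary strings starting with 0

Final answer: All binary strings starting with 0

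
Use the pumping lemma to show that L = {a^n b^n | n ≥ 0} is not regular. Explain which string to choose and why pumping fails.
Language: L = {a^n b^n | n ≥ 0} (equal numbers of a's followed by b's)
Step 1: Assume for contradiction that L is regular, with pumping length p.
Step 2: Choose s = a^p b^p. Then s ∈ L (it has p a's followed by p b's) and |s| ≥ p.
Step 3: Consider any decomposition s = xyz with |xy| ≤ p and |y| > 0. Since |xy| ≤ p and the first p symbols of s are all a's, y = a^k for some k with 1 ≤ k ≤ p.
Step 4: Pumping up (i = 2): xy²z = a^(p+k) b^p, which has more a's than b's, so xy²z ∉ L.
This contradicts the pumping lemma, so L is not regular.

Final answer: Choose s = a^p b^p. Since |xy| ≤ p, y = a^k with k ≥ 1. Then xy²z = a^(p+k) b^p ∉ L.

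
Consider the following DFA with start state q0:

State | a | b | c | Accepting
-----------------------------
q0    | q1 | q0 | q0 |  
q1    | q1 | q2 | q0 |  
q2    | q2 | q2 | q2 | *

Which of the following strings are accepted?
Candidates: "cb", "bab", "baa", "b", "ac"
"cb": q0 → q0 → q0; q0 is not accepting → rejected
"bab": q0 → q0 → q1 → q2; q2 is accepting → accepted
"baa": q0 → q0 → q1 → q1; q1 is not accepting → rejected
"b": q0 → q0; q0 is not accepting → rejected
"ac": q0 → q1 → q0; q0 is not accepting → rejected

Final answer: "bab"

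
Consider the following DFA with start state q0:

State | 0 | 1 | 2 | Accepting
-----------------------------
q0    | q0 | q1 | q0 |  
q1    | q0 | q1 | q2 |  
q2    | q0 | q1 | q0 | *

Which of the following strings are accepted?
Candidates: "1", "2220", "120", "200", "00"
"1": q0 → q1; q1 is not accepting → rejected
"2220": q0 → q0 → q0 → q0 → q0; q0 is not accepting → rejected
"120": q0 → q1 → q2 → q0; q0 is not accepting → rejected
"200": q0 → q0 → q0 → q0; q0 is not accepting → rejected
"00": q0 → q0 → q0; q0 is not accepting → rejected

Final answer: None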